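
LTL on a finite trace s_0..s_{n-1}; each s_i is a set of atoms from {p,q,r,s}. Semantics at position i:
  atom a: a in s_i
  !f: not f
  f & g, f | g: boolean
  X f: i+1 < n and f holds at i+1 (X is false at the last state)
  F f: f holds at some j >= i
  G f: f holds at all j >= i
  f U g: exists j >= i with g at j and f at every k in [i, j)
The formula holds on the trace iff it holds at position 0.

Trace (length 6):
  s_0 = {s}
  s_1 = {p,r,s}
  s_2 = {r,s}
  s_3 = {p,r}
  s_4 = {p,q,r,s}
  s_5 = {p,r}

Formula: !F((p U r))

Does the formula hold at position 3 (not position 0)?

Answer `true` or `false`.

Answer: false

Derivation:
s_0={s}: !F((p U r))=False F((p U r))=True (p U r)=False p=False r=False
s_1={p,r,s}: !F((p U r))=False F((p U r))=True (p U r)=True p=True r=True
s_2={r,s}: !F((p U r))=False F((p U r))=True (p U r)=True p=False r=True
s_3={p,r}: !F((p U r))=False F((p U r))=True (p U r)=True p=True r=True
s_4={p,q,r,s}: !F((p U r))=False F((p U r))=True (p U r)=True p=True r=True
s_5={p,r}: !F((p U r))=False F((p U r))=True (p U r)=True p=True r=True
Evaluating at position 3: result = False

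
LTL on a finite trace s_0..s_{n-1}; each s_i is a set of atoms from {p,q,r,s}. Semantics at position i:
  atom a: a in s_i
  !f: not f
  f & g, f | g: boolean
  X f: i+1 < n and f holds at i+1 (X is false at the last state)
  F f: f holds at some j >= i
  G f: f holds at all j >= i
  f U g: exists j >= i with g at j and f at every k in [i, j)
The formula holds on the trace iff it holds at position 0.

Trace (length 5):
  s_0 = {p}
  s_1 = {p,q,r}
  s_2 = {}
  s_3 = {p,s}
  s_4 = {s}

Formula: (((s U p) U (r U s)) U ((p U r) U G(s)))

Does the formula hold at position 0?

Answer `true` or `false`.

s_0={p}: (((s U p) U (r U s)) U ((p U r) U G(s)))=False ((s U p) U (r U s))=False (s U p)=True s=False p=True (r U s)=False r=False ((p U r) U G(s))=False (p U r)=True G(s)=False
s_1={p,q,r}: (((s U p) U (r U s)) U ((p U r) U G(s)))=False ((s U p) U (r U s))=False (s U p)=True s=False p=True (r U s)=False r=True ((p U r) U G(s))=False (p U r)=True G(s)=False
s_2={}: (((s U p) U (r U s)) U ((p U r) U G(s)))=False ((s U p) U (r U s))=False (s U p)=False s=False p=False (r U s)=False r=False ((p U r) U G(s))=False (p U r)=False G(s)=False
s_3={p,s}: (((s U p) U (r U s)) U ((p U r) U G(s)))=True ((s U p) U (r U s))=True (s U p)=True s=True p=True (r U s)=True r=False ((p U r) U G(s))=True (p U r)=False G(s)=True
s_4={s}: (((s U p) U (r U s)) U ((p U r) U G(s)))=True ((s U p) U (r U s))=True (s U p)=False s=True p=False (r U s)=True r=False ((p U r) U G(s))=True (p U r)=False G(s)=True

Answer: false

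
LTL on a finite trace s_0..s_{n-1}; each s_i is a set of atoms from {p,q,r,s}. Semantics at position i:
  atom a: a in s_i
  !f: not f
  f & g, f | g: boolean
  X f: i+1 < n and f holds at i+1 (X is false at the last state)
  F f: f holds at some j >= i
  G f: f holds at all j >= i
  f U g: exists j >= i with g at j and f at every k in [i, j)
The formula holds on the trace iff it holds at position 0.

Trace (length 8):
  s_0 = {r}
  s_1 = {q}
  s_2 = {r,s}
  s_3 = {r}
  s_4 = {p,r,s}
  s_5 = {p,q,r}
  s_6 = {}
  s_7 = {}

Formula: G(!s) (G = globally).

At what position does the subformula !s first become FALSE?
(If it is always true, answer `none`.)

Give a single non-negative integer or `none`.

Answer: 2

Derivation:
s_0={r}: !s=True s=False
s_1={q}: !s=True s=False
s_2={r,s}: !s=False s=True
s_3={r}: !s=True s=False
s_4={p,r,s}: !s=False s=True
s_5={p,q,r}: !s=True s=False
s_6={}: !s=True s=False
s_7={}: !s=True s=False
G(!s) holds globally = False
First violation at position 2.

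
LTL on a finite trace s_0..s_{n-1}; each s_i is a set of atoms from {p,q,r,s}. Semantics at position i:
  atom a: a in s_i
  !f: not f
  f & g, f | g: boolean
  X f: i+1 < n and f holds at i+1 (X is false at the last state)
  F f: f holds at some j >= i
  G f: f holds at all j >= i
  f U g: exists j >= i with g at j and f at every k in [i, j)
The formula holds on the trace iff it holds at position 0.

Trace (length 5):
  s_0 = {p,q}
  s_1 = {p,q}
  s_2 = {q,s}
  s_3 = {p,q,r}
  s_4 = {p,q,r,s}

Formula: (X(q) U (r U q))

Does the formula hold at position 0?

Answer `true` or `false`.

Answer: true

Derivation:
s_0={p,q}: (X(q) U (r U q))=True X(q)=True q=True (r U q)=True r=False
s_1={p,q}: (X(q) U (r U q))=True X(q)=True q=True (r U q)=True r=False
s_2={q,s}: (X(q) U (r U q))=True X(q)=True q=True (r U q)=True r=False
s_3={p,q,r}: (X(q) U (r U q))=True X(q)=True q=True (r U q)=True r=True
s_4={p,q,r,s}: (X(q) U (r U q))=True X(q)=False q=True (r U q)=True r=True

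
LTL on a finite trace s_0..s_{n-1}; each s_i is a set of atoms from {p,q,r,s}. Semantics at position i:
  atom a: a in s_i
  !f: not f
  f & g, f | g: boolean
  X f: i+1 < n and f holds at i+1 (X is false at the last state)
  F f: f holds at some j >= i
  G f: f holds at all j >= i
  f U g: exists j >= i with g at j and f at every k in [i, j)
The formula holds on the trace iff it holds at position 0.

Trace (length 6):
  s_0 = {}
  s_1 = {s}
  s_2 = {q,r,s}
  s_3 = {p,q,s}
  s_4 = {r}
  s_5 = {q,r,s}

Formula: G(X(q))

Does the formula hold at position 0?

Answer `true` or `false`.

Answer: false

Derivation:
s_0={}: G(X(q))=False X(q)=False q=False
s_1={s}: G(X(q))=False X(q)=True q=False
s_2={q,r,s}: G(X(q))=False X(q)=True q=True
s_3={p,q,s}: G(X(q))=False X(q)=False q=True
s_4={r}: G(X(q))=False X(q)=True q=False
s_5={q,r,s}: G(X(q))=False X(q)=False q=True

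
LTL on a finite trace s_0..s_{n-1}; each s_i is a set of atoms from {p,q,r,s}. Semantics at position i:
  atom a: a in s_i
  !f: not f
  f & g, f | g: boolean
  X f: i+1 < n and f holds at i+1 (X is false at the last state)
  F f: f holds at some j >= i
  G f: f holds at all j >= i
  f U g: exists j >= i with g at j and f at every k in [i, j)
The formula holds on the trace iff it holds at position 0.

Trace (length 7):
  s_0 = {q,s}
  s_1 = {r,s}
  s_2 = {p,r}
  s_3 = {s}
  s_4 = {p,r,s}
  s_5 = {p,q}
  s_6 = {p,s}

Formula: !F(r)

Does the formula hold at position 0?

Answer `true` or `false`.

Answer: false

Derivation:
s_0={q,s}: !F(r)=False F(r)=True r=False
s_1={r,s}: !F(r)=False F(r)=True r=True
s_2={p,r}: !F(r)=False F(r)=True r=True
s_3={s}: !F(r)=False F(r)=True r=False
s_4={p,r,s}: !F(r)=False F(r)=True r=True
s_5={p,q}: !F(r)=True F(r)=False r=False
s_6={p,s}: !F(r)=True F(r)=False r=False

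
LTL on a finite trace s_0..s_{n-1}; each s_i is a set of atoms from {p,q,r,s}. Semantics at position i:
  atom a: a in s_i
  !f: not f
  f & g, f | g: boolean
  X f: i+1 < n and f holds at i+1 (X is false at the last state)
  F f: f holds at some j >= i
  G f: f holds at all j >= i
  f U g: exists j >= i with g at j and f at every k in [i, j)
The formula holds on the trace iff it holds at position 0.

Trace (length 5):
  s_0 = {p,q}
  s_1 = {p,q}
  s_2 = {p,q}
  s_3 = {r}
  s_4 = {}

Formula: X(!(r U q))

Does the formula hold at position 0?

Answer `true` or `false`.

Answer: false

Derivation:
s_0={p,q}: X(!(r U q))=False !(r U q)=False (r U q)=True r=False q=True
s_1={p,q}: X(!(r U q))=False !(r U q)=False (r U q)=True r=False q=True
s_2={p,q}: X(!(r U q))=True !(r U q)=False (r U q)=True r=False q=True
s_3={r}: X(!(r U q))=True !(r U q)=True (r U q)=False r=True q=False
s_4={}: X(!(r U q))=False !(r U q)=True (r U q)=False r=False q=False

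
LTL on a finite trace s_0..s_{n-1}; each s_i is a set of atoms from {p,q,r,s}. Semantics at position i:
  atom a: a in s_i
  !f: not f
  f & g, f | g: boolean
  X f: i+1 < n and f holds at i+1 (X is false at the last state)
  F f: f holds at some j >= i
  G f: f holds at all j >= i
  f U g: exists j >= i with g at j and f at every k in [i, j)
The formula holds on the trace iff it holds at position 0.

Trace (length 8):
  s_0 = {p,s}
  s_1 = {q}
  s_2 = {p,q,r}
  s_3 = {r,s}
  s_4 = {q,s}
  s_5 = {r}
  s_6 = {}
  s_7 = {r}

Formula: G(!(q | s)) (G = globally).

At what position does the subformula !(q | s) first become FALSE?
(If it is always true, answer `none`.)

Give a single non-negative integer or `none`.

Answer: 0

Derivation:
s_0={p,s}: !(q | s)=False (q | s)=True q=False s=True
s_1={q}: !(q | s)=False (q | s)=True q=True s=False
s_2={p,q,r}: !(q | s)=False (q | s)=True q=True s=False
s_3={r,s}: !(q | s)=False (q | s)=True q=False s=True
s_4={q,s}: !(q | s)=False (q | s)=True q=True s=True
s_5={r}: !(q | s)=True (q | s)=False q=False s=False
s_6={}: !(q | s)=True (q | s)=False q=False s=False
s_7={r}: !(q | s)=True (q | s)=False q=False s=False
G(!(q | s)) holds globally = False
First violation at position 0.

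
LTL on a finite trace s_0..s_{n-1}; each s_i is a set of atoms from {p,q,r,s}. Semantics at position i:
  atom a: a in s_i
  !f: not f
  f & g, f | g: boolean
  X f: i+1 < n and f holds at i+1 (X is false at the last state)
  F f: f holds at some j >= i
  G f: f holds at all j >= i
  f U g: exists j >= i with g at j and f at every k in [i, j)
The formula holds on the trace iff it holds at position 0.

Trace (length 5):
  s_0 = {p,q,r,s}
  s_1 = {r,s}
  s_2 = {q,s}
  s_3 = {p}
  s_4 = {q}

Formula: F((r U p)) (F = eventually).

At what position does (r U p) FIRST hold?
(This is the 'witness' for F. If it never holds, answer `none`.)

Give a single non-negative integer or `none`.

Answer: 0

Derivation:
s_0={p,q,r,s}: (r U p)=True r=True p=True
s_1={r,s}: (r U p)=False r=True p=False
s_2={q,s}: (r U p)=False r=False p=False
s_3={p}: (r U p)=True r=False p=True
s_4={q}: (r U p)=False r=False p=False
F((r U p)) holds; first witness at position 0.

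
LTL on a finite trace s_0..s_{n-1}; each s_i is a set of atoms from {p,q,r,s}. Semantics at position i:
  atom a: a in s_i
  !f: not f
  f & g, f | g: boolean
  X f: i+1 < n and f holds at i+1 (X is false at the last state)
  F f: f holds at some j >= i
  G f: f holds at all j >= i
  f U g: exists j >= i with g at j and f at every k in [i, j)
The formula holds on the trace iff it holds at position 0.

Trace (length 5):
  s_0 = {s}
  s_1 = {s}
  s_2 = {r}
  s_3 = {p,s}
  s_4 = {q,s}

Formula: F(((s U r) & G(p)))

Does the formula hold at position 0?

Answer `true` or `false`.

s_0={s}: F(((s U r) & G(p)))=False ((s U r) & G(p))=False (s U r)=True s=True r=False G(p)=False p=False
s_1={s}: F(((s U r) & G(p)))=False ((s U r) & G(p))=False (s U r)=True s=True r=False G(p)=False p=False
s_2={r}: F(((s U r) & G(p)))=False ((s U r) & G(p))=False (s U r)=True s=False r=True G(p)=False p=False
s_3={p,s}: F(((s U r) & G(p)))=False ((s U r) & G(p))=False (s U r)=False s=True r=False G(p)=False p=True
s_4={q,s}: F(((s U r) & G(p)))=False ((s U r) & G(p))=False (s U r)=False s=True r=False G(p)=False p=False

Answer: false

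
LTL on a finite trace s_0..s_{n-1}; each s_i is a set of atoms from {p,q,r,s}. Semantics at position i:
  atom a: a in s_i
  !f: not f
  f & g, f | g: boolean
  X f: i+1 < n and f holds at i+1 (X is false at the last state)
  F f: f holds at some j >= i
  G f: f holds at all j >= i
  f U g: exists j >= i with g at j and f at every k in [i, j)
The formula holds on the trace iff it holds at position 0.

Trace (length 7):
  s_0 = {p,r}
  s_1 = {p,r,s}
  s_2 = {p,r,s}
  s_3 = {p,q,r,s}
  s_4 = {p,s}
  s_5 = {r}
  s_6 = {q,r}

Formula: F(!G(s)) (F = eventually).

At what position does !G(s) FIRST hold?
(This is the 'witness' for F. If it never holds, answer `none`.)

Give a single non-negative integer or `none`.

s_0={p,r}: !G(s)=True G(s)=False s=False
s_1={p,r,s}: !G(s)=True G(s)=False s=True
s_2={p,r,s}: !G(s)=True G(s)=False s=True
s_3={p,q,r,s}: !G(s)=True G(s)=False s=True
s_4={p,s}: !G(s)=True G(s)=False s=True
s_5={r}: !G(s)=True G(s)=False s=False
s_6={q,r}: !G(s)=True G(s)=False s=False
F(!G(s)) holds; first witness at position 0.

Answer: 0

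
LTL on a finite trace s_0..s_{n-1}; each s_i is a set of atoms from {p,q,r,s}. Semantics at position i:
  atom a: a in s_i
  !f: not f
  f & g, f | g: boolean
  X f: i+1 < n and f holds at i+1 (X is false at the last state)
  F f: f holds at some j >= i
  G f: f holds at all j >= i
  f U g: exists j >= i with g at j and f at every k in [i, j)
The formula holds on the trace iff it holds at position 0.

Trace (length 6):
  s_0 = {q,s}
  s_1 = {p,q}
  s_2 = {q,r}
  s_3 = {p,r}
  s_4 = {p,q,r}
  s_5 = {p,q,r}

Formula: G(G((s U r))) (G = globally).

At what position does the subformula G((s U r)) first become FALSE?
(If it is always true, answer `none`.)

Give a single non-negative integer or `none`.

s_0={q,s}: G((s U r))=False (s U r)=False s=True r=False
s_1={p,q}: G((s U r))=False (s U r)=False s=False r=False
s_2={q,r}: G((s U r))=True (s U r)=True s=False r=True
s_3={p,r}: G((s U r))=True (s U r)=True s=False r=True
s_4={p,q,r}: G((s U r))=True (s U r)=True s=False r=True
s_5={p,q,r}: G((s U r))=True (s U r)=True s=False r=True
G(G((s U r))) holds globally = False
First violation at position 0.

Answer: 0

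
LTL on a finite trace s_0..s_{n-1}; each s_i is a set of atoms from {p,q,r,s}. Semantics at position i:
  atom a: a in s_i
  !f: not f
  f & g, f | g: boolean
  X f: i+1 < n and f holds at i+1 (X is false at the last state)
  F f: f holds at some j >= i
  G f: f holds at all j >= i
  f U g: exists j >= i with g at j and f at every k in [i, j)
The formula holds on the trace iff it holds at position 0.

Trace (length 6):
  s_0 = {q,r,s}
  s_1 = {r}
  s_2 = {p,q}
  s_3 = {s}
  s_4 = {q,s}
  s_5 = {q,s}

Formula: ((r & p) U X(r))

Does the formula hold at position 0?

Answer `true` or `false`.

Answer: true

Derivation:
s_0={q,r,s}: ((r & p) U X(r))=True (r & p)=False r=True p=False X(r)=True
s_1={r}: ((r & p) U X(r))=False (r & p)=False r=True p=False X(r)=False
s_2={p,q}: ((r & p) U X(r))=False (r & p)=False r=False p=True X(r)=False
s_3={s}: ((r & p) U X(r))=False (r & p)=False r=False p=False X(r)=False
s_4={q,s}: ((r & p) U X(r))=False (r & p)=False r=False p=False X(r)=False
s_5={q,s}: ((r & p) U X(r))=False (r & p)=False r=False p=False X(r)=False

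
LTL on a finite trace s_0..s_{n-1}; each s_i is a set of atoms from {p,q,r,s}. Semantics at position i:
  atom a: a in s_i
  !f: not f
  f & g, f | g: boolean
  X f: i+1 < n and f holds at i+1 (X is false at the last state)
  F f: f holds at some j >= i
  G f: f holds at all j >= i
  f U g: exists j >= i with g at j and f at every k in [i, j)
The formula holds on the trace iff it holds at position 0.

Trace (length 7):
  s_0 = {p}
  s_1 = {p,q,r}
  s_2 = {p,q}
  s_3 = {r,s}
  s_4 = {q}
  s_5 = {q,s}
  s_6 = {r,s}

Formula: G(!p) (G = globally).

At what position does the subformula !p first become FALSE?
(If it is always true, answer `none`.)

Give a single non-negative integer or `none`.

Answer: 0

Derivation:
s_0={p}: !p=False p=True
s_1={p,q,r}: !p=False p=True
s_2={p,q}: !p=False p=True
s_3={r,s}: !p=True p=False
s_4={q}: !p=True p=False
s_5={q,s}: !p=True p=False
s_6={r,s}: !p=True p=False
G(!p) holds globally = False
First violation at position 0.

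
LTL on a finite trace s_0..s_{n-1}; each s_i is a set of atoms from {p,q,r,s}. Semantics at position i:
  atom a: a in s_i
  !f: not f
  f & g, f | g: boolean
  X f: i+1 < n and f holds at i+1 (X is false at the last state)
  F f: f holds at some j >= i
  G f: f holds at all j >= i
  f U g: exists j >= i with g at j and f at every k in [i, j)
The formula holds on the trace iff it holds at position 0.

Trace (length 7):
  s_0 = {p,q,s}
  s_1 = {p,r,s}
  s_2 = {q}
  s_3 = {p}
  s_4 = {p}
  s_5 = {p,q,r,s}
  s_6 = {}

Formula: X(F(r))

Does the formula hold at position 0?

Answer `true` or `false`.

Answer: true

Derivation:
s_0={p,q,s}: X(F(r))=True F(r)=True r=False
s_1={p,r,s}: X(F(r))=True F(r)=True r=True
s_2={q}: X(F(r))=True F(r)=True r=False
s_3={p}: X(F(r))=True F(r)=True r=False
s_4={p}: X(F(r))=True F(r)=True r=False
s_5={p,q,r,s}: X(F(r))=False F(r)=True r=True
s_6={}: X(F(r))=False F(r)=False r=False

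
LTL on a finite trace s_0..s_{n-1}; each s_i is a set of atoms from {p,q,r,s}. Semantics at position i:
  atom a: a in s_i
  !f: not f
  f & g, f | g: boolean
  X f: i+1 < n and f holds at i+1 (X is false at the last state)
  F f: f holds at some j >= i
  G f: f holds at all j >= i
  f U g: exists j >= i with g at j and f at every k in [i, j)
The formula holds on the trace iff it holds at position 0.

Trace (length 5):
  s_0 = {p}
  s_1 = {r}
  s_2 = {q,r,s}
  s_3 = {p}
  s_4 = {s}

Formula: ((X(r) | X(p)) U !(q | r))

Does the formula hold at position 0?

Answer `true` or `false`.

s_0={p}: ((X(r) | X(p)) U !(q | r))=True (X(r) | X(p))=True X(r)=True r=False X(p)=False p=True !(q | r)=True (q | r)=False q=False
s_1={r}: ((X(r) | X(p)) U !(q | r))=True (X(r) | X(p))=True X(r)=True r=True X(p)=False p=False !(q | r)=False (q | r)=True q=False
s_2={q,r,s}: ((X(r) | X(p)) U !(q | r))=True (X(r) | X(p))=True X(r)=False r=True X(p)=True p=False !(q | r)=False (q | r)=True q=True
s_3={p}: ((X(r) | X(p)) U !(q | r))=True (X(r) | X(p))=False X(r)=False r=False X(p)=False p=True !(q | r)=True (q | r)=False q=False
s_4={s}: ((X(r) | X(p)) U !(q | r))=True (X(r) | X(p))=False X(r)=False r=False X(p)=False p=False !(q | r)=True (q | r)=False q=False

Answer: true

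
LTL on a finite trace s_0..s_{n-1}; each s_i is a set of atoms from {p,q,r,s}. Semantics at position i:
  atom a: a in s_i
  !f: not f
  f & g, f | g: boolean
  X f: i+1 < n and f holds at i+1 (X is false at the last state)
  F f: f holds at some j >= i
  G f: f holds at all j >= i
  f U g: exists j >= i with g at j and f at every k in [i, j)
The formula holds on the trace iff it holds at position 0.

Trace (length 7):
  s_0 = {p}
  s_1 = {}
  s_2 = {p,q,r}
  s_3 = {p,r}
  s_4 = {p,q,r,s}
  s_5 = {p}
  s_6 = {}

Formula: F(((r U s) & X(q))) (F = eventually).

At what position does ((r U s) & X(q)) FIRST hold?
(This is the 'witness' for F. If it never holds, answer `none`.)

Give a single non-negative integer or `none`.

Answer: 3

Derivation:
s_0={p}: ((r U s) & X(q))=False (r U s)=False r=False s=False X(q)=False q=False
s_1={}: ((r U s) & X(q))=False (r U s)=False r=False s=False X(q)=True q=False
s_2={p,q,r}: ((r U s) & X(q))=False (r U s)=True r=True s=False X(q)=False q=True
s_3={p,r}: ((r U s) & X(q))=True (r U s)=True r=True s=False X(q)=True q=False
s_4={p,q,r,s}: ((r U s) & X(q))=False (r U s)=True r=True s=True X(q)=False q=True
s_5={p}: ((r U s) & X(q))=False (r U s)=False r=False s=False X(q)=False q=False
s_6={}: ((r U s) & X(q))=False (r U s)=False r=False s=False X(q)=False q=False
F(((r U s) & X(q))) holds; first witness at position 3.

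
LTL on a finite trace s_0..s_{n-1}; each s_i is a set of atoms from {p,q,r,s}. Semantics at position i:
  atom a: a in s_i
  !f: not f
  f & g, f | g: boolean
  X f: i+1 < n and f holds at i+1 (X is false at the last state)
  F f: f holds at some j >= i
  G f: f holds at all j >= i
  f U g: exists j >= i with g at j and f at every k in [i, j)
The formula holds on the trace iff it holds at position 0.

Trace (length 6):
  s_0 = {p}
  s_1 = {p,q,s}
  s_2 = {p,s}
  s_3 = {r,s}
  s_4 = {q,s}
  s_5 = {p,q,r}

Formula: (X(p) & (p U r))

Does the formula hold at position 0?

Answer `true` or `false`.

s_0={p}: (X(p) & (p U r))=True X(p)=True p=True (p U r)=True r=False
s_1={p,q,s}: (X(p) & (p U r))=True X(p)=True p=True (p U r)=True r=False
s_2={p,s}: (X(p) & (p U r))=False X(p)=False p=True (p U r)=True r=False
s_3={r,s}: (X(p) & (p U r))=False X(p)=False p=False (p U r)=True r=True
s_4={q,s}: (X(p) & (p U r))=False X(p)=True p=False (p U r)=False r=False
s_5={p,q,r}: (X(p) & (p U r))=False X(p)=False p=True (p U r)=True r=True

Answer: true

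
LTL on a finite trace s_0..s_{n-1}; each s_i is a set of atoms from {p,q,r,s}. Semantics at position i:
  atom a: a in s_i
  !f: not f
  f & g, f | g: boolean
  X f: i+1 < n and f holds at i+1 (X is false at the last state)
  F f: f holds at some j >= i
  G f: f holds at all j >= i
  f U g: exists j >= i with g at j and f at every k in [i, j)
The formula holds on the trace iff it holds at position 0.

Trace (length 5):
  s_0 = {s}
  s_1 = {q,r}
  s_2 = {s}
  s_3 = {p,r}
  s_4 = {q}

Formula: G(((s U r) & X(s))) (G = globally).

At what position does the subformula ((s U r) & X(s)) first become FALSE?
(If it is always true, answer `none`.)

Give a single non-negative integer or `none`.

s_0={s}: ((s U r) & X(s))=False (s U r)=True s=True r=False X(s)=False
s_1={q,r}: ((s U r) & X(s))=True (s U r)=True s=False r=True X(s)=True
s_2={s}: ((s U r) & X(s))=False (s U r)=True s=True r=False X(s)=False
s_3={p,r}: ((s U r) & X(s))=False (s U r)=True s=False r=True X(s)=False
s_4={q}: ((s U r) & X(s))=False (s U r)=False s=False r=False X(s)=False
G(((s U r) & X(s))) holds globally = False
First violation at position 0.

Answer: 0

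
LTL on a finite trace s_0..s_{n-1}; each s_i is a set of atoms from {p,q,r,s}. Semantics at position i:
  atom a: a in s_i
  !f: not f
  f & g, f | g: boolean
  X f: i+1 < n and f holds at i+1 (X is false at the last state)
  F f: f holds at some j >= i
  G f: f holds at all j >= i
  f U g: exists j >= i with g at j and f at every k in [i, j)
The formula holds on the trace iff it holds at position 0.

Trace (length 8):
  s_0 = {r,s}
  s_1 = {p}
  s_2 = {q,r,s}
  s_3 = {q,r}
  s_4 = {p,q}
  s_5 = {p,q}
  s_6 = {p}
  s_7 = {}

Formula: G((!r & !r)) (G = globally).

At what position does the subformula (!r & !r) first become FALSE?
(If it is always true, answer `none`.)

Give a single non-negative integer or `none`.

Answer: 0

Derivation:
s_0={r,s}: (!r & !r)=False !r=False r=True
s_1={p}: (!r & !r)=True !r=True r=False
s_2={q,r,s}: (!r & !r)=False !r=False r=True
s_3={q,r}: (!r & !r)=False !r=False r=True
s_4={p,q}: (!r & !r)=True !r=True r=False
s_5={p,q}: (!r & !r)=True !r=True r=False
s_6={p}: (!r & !r)=True !r=True r=False
s_7={}: (!r & !r)=True !r=True r=False
G((!r & !r)) holds globally = False
First violation at position 0.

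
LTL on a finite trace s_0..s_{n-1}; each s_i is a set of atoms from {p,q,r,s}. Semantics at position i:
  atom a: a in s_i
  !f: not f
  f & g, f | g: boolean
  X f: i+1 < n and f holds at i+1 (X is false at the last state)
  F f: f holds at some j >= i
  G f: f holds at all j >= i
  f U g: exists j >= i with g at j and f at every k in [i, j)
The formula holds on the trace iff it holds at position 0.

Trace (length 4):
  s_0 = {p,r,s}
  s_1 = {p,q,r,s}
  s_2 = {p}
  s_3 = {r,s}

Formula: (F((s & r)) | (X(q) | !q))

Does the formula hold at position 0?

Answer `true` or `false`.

s_0={p,r,s}: (F((s & r)) | (X(q) | !q))=True F((s & r))=True (s & r)=True s=True r=True (X(q) | !q)=True X(q)=True q=False !q=True
s_1={p,q,r,s}: (F((s & r)) | (X(q) | !q))=True F((s & r))=True (s & r)=True s=True r=True (X(q) | !q)=False X(q)=False q=True !q=False
s_2={p}: (F((s & r)) | (X(q) | !q))=True F((s & r))=True (s & r)=False s=False r=False (X(q) | !q)=True X(q)=False q=False !q=True
s_3={r,s}: (F((s & r)) | (X(q) | !q))=True F((s & r))=True (s & r)=True s=True r=True (X(q) | !q)=True X(q)=False q=False !q=True

Answer: true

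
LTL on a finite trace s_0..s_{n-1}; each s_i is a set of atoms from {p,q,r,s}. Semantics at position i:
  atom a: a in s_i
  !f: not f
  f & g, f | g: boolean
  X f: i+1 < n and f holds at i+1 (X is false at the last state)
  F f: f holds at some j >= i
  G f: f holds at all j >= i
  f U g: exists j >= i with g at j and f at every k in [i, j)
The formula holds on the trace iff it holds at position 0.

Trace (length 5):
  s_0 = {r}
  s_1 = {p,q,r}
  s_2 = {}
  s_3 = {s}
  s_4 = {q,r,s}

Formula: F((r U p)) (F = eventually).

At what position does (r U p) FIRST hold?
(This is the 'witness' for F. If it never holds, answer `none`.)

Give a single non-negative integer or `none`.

Answer: 0

Derivation:
s_0={r}: (r U p)=True r=True p=False
s_1={p,q,r}: (r U p)=True r=True p=True
s_2={}: (r U p)=False r=False p=False
s_3={s}: (r U p)=False r=False p=False
s_4={q,r,s}: (r U p)=False r=True p=False
F((r U p)) holds; first witness at position 0.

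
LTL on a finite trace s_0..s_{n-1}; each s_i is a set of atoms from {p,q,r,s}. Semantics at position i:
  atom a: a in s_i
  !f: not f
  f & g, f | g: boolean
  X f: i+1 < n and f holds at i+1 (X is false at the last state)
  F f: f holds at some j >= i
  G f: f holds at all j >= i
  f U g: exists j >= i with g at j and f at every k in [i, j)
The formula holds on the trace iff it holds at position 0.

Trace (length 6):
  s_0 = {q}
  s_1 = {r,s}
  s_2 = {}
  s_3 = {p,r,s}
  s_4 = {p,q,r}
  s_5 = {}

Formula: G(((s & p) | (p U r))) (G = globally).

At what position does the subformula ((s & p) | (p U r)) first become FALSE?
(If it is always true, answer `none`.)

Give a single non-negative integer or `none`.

s_0={q}: ((s & p) | (p U r))=False (s & p)=False s=False p=False (p U r)=False r=False
s_1={r,s}: ((s & p) | (p U r))=True (s & p)=False s=True p=False (p U r)=True r=True
s_2={}: ((s & p) | (p U r))=False (s & p)=False s=False p=False (p U r)=False r=False
s_3={p,r,s}: ((s & p) | (p U r))=True (s & p)=True s=True p=True (p U r)=True r=True
s_4={p,q,r}: ((s & p) | (p U r))=True (s & p)=False s=False p=True (p U r)=True r=True
s_5={}: ((s & p) | (p U r))=False (s & p)=False s=False p=False (p U r)=False r=False
G(((s & p) | (p U r))) holds globally = False
First violation at position 0.

Answer: 0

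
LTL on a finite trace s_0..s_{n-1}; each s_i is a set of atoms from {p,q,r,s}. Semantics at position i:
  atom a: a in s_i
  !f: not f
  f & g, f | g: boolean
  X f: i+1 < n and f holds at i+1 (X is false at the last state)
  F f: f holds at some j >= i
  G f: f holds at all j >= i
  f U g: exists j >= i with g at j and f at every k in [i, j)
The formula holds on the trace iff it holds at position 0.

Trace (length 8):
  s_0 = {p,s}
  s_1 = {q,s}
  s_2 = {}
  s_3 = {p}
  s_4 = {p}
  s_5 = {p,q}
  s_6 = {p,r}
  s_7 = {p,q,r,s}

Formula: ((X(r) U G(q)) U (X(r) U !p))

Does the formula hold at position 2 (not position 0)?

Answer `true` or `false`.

s_0={p,s}: ((X(r) U G(q)) U (X(r) U !p))=False (X(r) U G(q))=False X(r)=False r=False G(q)=False q=False (X(r) U !p)=False !p=False p=True
s_1={q,s}: ((X(r) U G(q)) U (X(r) U !p))=True (X(r) U G(q))=False X(r)=False r=False G(q)=False q=True (X(r) U !p)=True !p=True p=False
s_2={}: ((X(r) U G(q)) U (X(r) U !p))=True (X(r) U G(q))=False X(r)=False r=False G(q)=False q=False (X(r) U !p)=True !p=True p=False
s_3={p}: ((X(r) U G(q)) U (X(r) U !p))=False (X(r) U G(q))=False X(r)=False r=False G(q)=False q=False (X(r) U !p)=False !p=False p=True
s_4={p}: ((X(r) U G(q)) U (X(r) U !p))=False (X(r) U G(q))=False X(r)=False r=False G(q)=False q=False (X(r) U !p)=False !p=False p=True
s_5={p,q}: ((X(r) U G(q)) U (X(r) U !p))=False (X(r) U G(q))=True X(r)=True r=False G(q)=False q=True (X(r) U !p)=False !p=False p=True
s_6={p,r}: ((X(r) U G(q)) U (X(r) U !p))=False (X(r) U G(q))=True X(r)=True r=True G(q)=False q=False (X(r) U !p)=False !p=False p=True
s_7={p,q,r,s}: ((X(r) U G(q)) U (X(r) U !p))=False (X(r) U G(q))=True X(r)=False r=True G(q)=True q=True (X(r) U !p)=False !p=False p=True
Evaluating at position 2: result = True

Answer: true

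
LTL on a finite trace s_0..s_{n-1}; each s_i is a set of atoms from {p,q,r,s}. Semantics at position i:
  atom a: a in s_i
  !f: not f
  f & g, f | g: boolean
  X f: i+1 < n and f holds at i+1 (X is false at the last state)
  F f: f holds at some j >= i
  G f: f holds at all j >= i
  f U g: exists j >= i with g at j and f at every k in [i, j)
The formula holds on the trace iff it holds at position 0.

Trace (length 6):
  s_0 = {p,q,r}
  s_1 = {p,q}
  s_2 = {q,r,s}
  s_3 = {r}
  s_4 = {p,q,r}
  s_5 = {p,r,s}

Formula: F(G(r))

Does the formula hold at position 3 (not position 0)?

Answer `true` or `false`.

s_0={p,q,r}: F(G(r))=True G(r)=False r=True
s_1={p,q}: F(G(r))=True G(r)=False r=False
s_2={q,r,s}: F(G(r))=True G(r)=True r=True
s_3={r}: F(G(r))=True G(r)=True r=True
s_4={p,q,r}: F(G(r))=True G(r)=True r=True
s_5={p,r,s}: F(G(r))=True G(r)=True r=True
Evaluating at position 3: result = True

Answer: true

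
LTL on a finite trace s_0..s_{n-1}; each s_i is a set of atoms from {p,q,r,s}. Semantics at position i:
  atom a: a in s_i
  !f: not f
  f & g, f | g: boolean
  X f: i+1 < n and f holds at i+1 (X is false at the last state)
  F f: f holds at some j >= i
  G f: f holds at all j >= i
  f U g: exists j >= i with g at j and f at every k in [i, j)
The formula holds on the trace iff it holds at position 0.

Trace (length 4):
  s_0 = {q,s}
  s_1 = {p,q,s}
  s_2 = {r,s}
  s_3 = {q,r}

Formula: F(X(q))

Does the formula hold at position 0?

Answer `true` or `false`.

s_0={q,s}: F(X(q))=True X(q)=True q=True
s_1={p,q,s}: F(X(q))=True X(q)=False q=True
s_2={r,s}: F(X(q))=True X(q)=True q=False
s_3={q,r}: F(X(q))=False X(q)=False q=True

Answer: true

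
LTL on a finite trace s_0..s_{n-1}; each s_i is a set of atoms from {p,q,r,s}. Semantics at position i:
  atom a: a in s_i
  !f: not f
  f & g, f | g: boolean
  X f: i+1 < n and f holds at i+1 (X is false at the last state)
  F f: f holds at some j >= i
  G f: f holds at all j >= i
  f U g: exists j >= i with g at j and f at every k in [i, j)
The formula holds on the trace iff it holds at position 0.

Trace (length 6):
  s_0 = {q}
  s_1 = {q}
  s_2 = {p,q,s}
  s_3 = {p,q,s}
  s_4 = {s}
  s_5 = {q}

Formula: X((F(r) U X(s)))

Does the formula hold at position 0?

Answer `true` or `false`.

s_0={q}: X((F(r) U X(s)))=True (F(r) U X(s))=False F(r)=False r=False X(s)=False s=False
s_1={q}: X((F(r) U X(s)))=True (F(r) U X(s))=True F(r)=False r=False X(s)=True s=False
s_2={p,q,s}: X((F(r) U X(s)))=True (F(r) U X(s))=True F(r)=False r=False X(s)=True s=True
s_3={p,q,s}: X((F(r) U X(s)))=False (F(r) U X(s))=True F(r)=False r=False X(s)=True s=True
s_4={s}: X((F(r) U X(s)))=False (F(r) U X(s))=False F(r)=False r=False X(s)=False s=True
s_5={q}: X((F(r) U X(s)))=False (F(r) U X(s))=False F(r)=False r=False X(s)=False s=False

Answer: true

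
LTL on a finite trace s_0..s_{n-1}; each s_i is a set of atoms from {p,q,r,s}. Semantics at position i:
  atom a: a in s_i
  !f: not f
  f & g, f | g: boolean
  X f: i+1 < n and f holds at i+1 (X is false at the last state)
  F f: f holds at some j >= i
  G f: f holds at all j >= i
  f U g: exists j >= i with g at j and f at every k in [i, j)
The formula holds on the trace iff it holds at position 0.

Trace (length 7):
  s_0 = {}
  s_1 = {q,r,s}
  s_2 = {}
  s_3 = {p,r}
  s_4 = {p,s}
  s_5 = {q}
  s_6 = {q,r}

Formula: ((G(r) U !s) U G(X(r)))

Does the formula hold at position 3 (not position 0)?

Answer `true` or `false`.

s_0={}: ((G(r) U !s) U G(X(r)))=False (G(r) U !s)=True G(r)=False r=False !s=True s=False G(X(r))=False X(r)=True
s_1={q,r,s}: ((G(r) U !s) U G(X(r)))=False (G(r) U !s)=False G(r)=False r=True !s=False s=True G(X(r))=False X(r)=False
s_2={}: ((G(r) U !s) U G(X(r)))=False (G(r) U !s)=True G(r)=False r=False !s=True s=False G(X(r))=False X(r)=True
s_3={p,r}: ((G(r) U !s) U G(X(r)))=False (G(r) U !s)=True G(r)=False r=True !s=True s=False G(X(r))=False X(r)=False
s_4={p,s}: ((G(r) U !s) U G(X(r)))=False (G(r) U !s)=False G(r)=False r=False !s=False s=True G(X(r))=False X(r)=False
s_5={q}: ((G(r) U !s) U G(X(r)))=False (G(r) U !s)=True G(r)=False r=False !s=True s=False G(X(r))=False X(r)=True
s_6={q,r}: ((G(r) U !s) U G(X(r)))=False (G(r) U !s)=True G(r)=True r=True !s=True s=False G(X(r))=False X(r)=False
Evaluating at position 3: result = False

Answer: false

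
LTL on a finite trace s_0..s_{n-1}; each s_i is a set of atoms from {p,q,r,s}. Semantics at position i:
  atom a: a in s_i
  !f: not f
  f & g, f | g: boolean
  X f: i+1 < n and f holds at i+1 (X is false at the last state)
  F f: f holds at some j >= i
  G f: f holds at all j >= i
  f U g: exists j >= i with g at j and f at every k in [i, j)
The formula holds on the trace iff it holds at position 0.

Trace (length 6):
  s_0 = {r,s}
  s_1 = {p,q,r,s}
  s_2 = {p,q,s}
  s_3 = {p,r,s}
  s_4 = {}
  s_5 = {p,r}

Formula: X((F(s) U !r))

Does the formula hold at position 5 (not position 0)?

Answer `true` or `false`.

Answer: false

Derivation:
s_0={r,s}: X((F(s) U !r))=True (F(s) U !r)=True F(s)=True s=True !r=False r=True
s_1={p,q,r,s}: X((F(s) U !r))=True (F(s) U !r)=True F(s)=True s=True !r=False r=True
s_2={p,q,s}: X((F(s) U !r))=True (F(s) U !r)=True F(s)=True s=True !r=True r=False
s_3={p,r,s}: X((F(s) U !r))=True (F(s) U !r)=True F(s)=True s=True !r=False r=True
s_4={}: X((F(s) U !r))=False (F(s) U !r)=True F(s)=False s=False !r=True r=False
s_5={p,r}: X((F(s) U !r))=False (F(s) U !r)=False F(s)=False s=False !r=False r=True
Evaluating at position 5: result = False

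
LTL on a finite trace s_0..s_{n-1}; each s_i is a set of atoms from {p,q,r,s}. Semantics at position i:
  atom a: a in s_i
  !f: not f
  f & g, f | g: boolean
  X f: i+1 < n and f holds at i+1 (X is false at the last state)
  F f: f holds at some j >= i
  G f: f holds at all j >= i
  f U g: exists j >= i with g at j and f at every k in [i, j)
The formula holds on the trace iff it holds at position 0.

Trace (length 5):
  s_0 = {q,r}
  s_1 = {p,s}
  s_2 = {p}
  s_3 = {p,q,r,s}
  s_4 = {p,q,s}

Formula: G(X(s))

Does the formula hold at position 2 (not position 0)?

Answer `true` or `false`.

Answer: false

Derivation:
s_0={q,r}: G(X(s))=False X(s)=True s=False
s_1={p,s}: G(X(s))=False X(s)=False s=True
s_2={p}: G(X(s))=False X(s)=True s=False
s_3={p,q,r,s}: G(X(s))=False X(s)=True s=True
s_4={p,q,s}: G(X(s))=False X(s)=False s=True
Evaluating at position 2: result = False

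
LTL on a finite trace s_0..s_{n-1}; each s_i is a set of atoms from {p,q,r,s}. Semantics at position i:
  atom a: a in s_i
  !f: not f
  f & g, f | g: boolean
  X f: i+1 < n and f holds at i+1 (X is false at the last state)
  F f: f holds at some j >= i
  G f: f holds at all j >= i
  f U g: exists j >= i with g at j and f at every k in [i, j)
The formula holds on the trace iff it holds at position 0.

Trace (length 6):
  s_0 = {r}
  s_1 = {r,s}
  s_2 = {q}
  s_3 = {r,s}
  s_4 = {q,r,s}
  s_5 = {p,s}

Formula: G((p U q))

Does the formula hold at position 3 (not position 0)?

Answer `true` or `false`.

Answer: false

Derivation:
s_0={r}: G((p U q))=False (p U q)=False p=False q=False
s_1={r,s}: G((p U q))=False (p U q)=False p=False q=False
s_2={q}: G((p U q))=False (p U q)=True p=False q=True
s_3={r,s}: G((p U q))=False (p U q)=False p=False q=False
s_4={q,r,s}: G((p U q))=False (p U q)=True p=False q=True
s_5={p,s}: G((p U q))=False (p U q)=False p=True q=False
Evaluating at position 3: result = False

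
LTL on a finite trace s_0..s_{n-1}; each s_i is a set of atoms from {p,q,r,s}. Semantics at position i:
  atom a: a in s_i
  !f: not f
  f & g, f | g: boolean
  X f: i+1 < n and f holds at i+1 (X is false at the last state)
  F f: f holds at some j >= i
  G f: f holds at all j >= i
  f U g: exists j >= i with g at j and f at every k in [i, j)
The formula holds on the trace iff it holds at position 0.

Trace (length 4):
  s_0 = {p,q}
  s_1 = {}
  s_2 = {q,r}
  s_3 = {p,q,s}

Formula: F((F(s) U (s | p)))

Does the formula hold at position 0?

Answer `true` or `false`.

Answer: true

Derivation:
s_0={p,q}: F((F(s) U (s | p)))=True (F(s) U (s | p))=True F(s)=True s=False (s | p)=True p=True
s_1={}: F((F(s) U (s | p)))=True (F(s) U (s | p))=True F(s)=True s=False (s | p)=False p=False
s_2={q,r}: F((F(s) U (s | p)))=True (F(s) U (s | p))=True F(s)=True s=False (s | p)=False p=False
s_3={p,q,s}: F((F(s) U (s | p)))=True (F(s) U (s | p))=True F(s)=True s=True (s | p)=True p=True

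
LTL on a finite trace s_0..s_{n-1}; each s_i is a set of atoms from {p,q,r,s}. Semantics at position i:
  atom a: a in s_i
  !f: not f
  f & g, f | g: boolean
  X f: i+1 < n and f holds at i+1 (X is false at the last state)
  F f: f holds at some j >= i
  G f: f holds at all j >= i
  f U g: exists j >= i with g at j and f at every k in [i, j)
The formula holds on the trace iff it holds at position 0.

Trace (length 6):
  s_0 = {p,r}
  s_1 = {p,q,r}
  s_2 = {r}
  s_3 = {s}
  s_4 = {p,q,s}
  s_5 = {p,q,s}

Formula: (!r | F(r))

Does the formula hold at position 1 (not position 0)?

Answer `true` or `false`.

Answer: true

Derivation:
s_0={p,r}: (!r | F(r))=True !r=False r=True F(r)=True
s_1={p,q,r}: (!r | F(r))=True !r=False r=True F(r)=True
s_2={r}: (!r | F(r))=True !r=False r=True F(r)=True
s_3={s}: (!r | F(r))=True !r=True r=False F(r)=False
s_4={p,q,s}: (!r | F(r))=True !r=True r=False F(r)=False
s_5={p,q,s}: (!r | F(r))=True !r=True r=False F(r)=False
Evaluating at position 1: result = True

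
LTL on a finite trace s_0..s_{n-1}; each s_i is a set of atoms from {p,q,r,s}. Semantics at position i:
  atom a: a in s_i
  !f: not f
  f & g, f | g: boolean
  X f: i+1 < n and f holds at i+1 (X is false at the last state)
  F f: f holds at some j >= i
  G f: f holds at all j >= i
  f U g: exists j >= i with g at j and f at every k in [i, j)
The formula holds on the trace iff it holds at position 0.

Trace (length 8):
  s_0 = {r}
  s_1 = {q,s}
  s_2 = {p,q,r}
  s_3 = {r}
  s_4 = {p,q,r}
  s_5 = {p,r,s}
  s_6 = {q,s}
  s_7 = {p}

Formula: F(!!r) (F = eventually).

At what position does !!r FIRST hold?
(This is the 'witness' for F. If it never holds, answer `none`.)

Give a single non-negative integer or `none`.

Answer: 0

Derivation:
s_0={r}: !!r=True !r=False r=True
s_1={q,s}: !!r=False !r=True r=False
s_2={p,q,r}: !!r=True !r=False r=True
s_3={r}: !!r=True !r=False r=True
s_4={p,q,r}: !!r=True !r=False r=True
s_5={p,r,s}: !!r=True !r=False r=True
s_6={q,s}: !!r=False !r=True r=False
s_7={p}: !!r=False !r=True r=False
F(!!r) holds; first witness at position 0.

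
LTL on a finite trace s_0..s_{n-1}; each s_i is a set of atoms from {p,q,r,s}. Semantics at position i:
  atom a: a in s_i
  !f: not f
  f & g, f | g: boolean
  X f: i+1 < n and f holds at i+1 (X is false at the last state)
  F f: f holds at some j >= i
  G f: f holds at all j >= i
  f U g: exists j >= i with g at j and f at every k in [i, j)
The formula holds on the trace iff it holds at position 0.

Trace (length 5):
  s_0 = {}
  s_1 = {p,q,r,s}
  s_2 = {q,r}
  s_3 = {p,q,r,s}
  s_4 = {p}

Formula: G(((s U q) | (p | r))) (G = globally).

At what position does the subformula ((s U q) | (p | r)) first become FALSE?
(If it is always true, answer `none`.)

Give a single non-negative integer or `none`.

Answer: 0

Derivation:
s_0={}: ((s U q) | (p | r))=False (s U q)=False s=False q=False (p | r)=False p=False r=False
s_1={p,q,r,s}: ((s U q) | (p | r))=True (s U q)=True s=True q=True (p | r)=True p=True r=True
s_2={q,r}: ((s U q) | (p | r))=True (s U q)=True s=False q=True (p | r)=True p=False r=True
s_3={p,q,r,s}: ((s U q) | (p | r))=True (s U q)=True s=True q=True (p | r)=True p=True r=True
s_4={p}: ((s U q) | (p | r))=True (s U q)=False s=False q=False (p | r)=True p=True r=False
G(((s U q) | (p | r))) holds globally = False
First violation at position 0.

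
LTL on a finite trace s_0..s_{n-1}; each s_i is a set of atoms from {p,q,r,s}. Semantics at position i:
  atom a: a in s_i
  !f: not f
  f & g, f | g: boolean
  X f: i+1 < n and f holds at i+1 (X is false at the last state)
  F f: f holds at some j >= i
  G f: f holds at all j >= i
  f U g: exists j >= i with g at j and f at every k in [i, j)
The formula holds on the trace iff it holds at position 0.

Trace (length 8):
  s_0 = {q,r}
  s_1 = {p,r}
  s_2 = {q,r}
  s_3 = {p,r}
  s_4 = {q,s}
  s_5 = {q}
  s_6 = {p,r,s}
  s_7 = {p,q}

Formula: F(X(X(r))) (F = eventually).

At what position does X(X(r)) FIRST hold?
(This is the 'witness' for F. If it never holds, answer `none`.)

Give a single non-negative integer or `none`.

Answer: 0

Derivation:
s_0={q,r}: X(X(r))=True X(r)=True r=True
s_1={p,r}: X(X(r))=True X(r)=True r=True
s_2={q,r}: X(X(r))=False X(r)=True r=True
s_3={p,r}: X(X(r))=False X(r)=False r=True
s_4={q,s}: X(X(r))=True X(r)=False r=False
s_5={q}: X(X(r))=False X(r)=True r=False
s_6={p,r,s}: X(X(r))=False X(r)=False r=True
s_7={p,q}: X(X(r))=False X(r)=False r=False
F(X(X(r))) holds; first witness at position 0.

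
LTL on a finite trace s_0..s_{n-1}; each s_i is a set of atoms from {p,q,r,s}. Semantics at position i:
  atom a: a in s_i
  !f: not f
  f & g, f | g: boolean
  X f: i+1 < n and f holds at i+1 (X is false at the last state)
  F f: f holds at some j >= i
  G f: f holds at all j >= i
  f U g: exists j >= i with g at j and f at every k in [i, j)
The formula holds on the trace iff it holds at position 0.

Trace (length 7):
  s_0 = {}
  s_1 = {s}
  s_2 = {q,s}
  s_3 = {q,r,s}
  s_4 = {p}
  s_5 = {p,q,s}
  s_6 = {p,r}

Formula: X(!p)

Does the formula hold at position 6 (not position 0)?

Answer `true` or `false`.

s_0={}: X(!p)=True !p=True p=False
s_1={s}: X(!p)=True !p=True p=False
s_2={q,s}: X(!p)=True !p=True p=False
s_3={q,r,s}: X(!p)=False !p=True p=False
s_4={p}: X(!p)=False !p=False p=True
s_5={p,q,s}: X(!p)=False !p=False p=True
s_6={p,r}: X(!p)=False !p=False p=True
Evaluating at position 6: result = False

Answer: false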